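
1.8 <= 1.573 False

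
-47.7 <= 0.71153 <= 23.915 True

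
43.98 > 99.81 False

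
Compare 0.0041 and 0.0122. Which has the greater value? 0.0122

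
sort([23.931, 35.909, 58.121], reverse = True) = [58.121, 35.909, 23.931]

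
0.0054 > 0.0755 False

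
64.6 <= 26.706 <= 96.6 False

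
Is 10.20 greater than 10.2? No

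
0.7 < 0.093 False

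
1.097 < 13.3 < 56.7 True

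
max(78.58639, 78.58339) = 78.58639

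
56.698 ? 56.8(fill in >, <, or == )<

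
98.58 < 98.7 True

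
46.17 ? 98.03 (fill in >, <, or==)<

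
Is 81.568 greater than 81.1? Yes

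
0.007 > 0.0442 False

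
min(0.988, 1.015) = 0.988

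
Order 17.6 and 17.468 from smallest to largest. 17.468, 17.6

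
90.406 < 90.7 True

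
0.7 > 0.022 True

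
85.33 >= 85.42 False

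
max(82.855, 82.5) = 82.855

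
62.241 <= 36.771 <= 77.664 False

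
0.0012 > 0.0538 False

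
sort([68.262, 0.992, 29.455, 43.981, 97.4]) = [0.992, 29.455, 43.981, 68.262, 97.4]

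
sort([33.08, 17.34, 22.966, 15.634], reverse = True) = [33.08, 22.966, 17.34, 15.634]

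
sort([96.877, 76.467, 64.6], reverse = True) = [96.877, 76.467, 64.6]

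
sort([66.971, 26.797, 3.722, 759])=[3.722, 26.797, 66.971, 759]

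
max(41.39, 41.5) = 41.5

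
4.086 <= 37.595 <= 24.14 False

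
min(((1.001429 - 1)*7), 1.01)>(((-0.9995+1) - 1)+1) True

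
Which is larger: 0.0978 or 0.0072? 0.0978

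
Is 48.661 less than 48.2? No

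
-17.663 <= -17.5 True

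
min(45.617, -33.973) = -33.973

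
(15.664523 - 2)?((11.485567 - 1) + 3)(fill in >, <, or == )>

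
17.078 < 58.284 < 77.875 True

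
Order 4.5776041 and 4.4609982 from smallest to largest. 4.4609982,4.5776041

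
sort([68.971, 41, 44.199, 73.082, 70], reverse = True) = [73.082, 70, 68.971, 44.199, 41]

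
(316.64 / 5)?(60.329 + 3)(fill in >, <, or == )<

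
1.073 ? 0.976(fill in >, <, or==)>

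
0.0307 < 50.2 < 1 False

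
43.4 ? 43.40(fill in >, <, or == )==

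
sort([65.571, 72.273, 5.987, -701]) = [-701, 5.987, 65.571, 72.273]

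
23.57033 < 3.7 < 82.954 False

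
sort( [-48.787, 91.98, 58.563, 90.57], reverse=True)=[91.98, 90.57, 58.563, -48.787]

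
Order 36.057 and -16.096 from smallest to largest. -16.096, 36.057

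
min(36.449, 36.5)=36.449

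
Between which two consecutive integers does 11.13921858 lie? 11 and 12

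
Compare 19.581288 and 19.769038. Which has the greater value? 19.769038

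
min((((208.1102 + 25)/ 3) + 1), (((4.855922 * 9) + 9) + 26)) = 78.703298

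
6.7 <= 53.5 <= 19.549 False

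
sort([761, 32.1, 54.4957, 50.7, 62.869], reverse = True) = [761, 62.869, 54.4957, 50.7, 32.1]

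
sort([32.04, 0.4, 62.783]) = [0.4, 32.04, 62.783]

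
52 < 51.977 False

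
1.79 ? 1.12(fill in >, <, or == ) >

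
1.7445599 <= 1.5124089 False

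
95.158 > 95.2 False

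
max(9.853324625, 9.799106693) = 9.853324625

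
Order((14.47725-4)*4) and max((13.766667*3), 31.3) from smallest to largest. max((13.766667*3), 31.3), ((14.47725-4)*4)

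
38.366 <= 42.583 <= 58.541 True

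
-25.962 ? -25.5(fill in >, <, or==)<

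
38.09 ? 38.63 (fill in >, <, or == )<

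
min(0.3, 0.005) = 0.005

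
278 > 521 False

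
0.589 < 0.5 False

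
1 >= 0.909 True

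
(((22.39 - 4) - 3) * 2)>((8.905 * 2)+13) False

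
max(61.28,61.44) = 61.44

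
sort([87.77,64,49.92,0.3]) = [0.3,49.92,64,87.77]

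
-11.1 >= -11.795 True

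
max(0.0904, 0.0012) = 0.0904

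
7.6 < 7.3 False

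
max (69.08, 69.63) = 69.63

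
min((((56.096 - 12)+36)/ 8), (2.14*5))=10.012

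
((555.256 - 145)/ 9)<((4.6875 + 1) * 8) False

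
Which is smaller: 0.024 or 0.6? 0.024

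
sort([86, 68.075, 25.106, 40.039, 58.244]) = [25.106, 40.039, 58.244, 68.075, 86]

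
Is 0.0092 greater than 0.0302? No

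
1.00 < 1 False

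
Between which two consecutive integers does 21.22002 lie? 21 and 22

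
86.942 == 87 False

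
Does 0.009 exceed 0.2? No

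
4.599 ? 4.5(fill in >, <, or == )>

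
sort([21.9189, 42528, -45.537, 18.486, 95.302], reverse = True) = [42528, 95.302, 21.9189, 18.486, -45.537]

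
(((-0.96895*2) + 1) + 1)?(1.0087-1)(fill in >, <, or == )>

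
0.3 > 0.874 False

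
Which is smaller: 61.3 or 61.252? 61.252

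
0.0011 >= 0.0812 False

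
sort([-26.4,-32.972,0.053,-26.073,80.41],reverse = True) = [80.41,0.053,-26.073,-26.4,-32.972]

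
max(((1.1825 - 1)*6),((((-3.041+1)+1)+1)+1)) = 1.095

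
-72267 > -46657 False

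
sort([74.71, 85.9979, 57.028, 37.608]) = [37.608, 57.028, 74.71, 85.9979]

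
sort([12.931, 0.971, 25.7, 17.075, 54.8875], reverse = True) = [54.8875, 25.7, 17.075, 12.931, 0.971]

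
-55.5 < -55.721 False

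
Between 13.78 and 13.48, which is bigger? 13.78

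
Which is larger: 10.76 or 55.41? 55.41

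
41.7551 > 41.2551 True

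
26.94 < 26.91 False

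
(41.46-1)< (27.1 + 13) False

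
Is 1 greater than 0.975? Yes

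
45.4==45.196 False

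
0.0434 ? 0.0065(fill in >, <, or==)>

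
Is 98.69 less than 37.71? No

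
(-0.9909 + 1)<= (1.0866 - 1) True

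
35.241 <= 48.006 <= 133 True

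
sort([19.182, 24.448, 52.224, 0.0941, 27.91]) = [0.0941, 19.182, 24.448, 27.91, 52.224]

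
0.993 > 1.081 False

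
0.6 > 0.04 True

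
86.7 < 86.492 False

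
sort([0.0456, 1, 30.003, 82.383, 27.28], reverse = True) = [82.383, 30.003, 27.28, 1, 0.0456]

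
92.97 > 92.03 True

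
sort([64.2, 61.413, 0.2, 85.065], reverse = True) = [85.065, 64.2, 61.413, 0.2]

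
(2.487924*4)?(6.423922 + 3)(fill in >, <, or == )>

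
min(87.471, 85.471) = 85.471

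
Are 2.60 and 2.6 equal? Yes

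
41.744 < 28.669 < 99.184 False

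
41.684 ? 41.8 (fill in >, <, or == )<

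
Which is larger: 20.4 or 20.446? 20.446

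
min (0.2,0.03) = 0.03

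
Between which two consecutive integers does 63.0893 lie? 63 and 64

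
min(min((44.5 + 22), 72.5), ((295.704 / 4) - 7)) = 66.5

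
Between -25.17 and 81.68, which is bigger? 81.68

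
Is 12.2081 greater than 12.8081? No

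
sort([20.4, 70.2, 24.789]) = [20.4, 24.789, 70.2]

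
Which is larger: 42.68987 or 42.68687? 42.68987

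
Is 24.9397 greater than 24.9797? No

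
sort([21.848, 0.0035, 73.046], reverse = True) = [73.046, 21.848, 0.0035]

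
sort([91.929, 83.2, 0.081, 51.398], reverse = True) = [91.929, 83.2, 51.398, 0.081]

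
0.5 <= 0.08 False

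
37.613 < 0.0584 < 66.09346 False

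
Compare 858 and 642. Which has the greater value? 858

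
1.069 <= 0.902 False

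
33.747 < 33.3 False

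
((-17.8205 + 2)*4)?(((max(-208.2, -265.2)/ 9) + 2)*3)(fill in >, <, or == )>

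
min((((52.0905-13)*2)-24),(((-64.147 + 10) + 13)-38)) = -79.147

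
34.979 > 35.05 False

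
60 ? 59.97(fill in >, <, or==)>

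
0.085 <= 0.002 False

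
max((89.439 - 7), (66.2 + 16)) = 82.439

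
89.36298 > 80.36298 True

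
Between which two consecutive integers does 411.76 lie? 411 and 412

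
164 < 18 False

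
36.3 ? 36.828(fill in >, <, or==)<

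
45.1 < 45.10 False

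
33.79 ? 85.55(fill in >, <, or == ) <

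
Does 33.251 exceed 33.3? No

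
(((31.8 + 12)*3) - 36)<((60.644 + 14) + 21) True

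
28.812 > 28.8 True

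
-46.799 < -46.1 True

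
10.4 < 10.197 False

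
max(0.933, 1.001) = 1.001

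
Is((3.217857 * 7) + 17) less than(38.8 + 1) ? Yes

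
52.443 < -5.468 False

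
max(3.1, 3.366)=3.366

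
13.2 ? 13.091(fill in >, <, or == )>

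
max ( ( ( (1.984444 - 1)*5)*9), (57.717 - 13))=44.717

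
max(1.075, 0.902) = 1.075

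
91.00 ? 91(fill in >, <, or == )==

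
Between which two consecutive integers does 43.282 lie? 43 and 44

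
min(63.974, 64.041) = 63.974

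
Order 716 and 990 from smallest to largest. 716, 990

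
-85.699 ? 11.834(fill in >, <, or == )<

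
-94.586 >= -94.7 True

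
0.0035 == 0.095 False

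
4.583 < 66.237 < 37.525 False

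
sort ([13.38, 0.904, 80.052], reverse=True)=[80.052, 13.38, 0.904]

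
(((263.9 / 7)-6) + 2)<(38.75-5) True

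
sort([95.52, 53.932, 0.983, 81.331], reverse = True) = [95.52, 81.331, 53.932, 0.983]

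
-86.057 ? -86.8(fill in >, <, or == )>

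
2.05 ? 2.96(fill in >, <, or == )<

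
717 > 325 True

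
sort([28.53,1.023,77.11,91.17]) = [1.023,28.53,77.11,91.17]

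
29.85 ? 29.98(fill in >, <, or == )<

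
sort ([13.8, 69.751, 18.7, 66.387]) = [13.8, 18.7, 66.387, 69.751]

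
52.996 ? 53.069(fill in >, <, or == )<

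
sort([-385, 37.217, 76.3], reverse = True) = [76.3, 37.217, -385]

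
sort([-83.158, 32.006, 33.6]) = [-83.158, 32.006, 33.6]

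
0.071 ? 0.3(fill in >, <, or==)<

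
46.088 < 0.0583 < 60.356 False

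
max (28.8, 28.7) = 28.8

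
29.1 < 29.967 True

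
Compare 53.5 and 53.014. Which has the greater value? 53.5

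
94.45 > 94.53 False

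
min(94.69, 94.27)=94.27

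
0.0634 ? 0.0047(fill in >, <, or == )>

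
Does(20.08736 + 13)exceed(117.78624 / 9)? Yes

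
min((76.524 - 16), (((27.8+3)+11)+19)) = 60.524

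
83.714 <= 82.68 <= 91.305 False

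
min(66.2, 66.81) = 66.2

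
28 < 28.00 False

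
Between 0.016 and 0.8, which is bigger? 0.8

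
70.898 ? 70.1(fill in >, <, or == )>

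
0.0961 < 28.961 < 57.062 True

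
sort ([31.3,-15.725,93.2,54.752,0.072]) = [-15.725,0.072,31.3,54.752,93.2]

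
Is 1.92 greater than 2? No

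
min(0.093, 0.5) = 0.093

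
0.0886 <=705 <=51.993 False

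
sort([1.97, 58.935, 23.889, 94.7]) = [1.97, 23.889, 58.935, 94.7]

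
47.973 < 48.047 True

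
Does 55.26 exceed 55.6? No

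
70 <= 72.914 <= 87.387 True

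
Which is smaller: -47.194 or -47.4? -47.4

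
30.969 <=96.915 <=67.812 False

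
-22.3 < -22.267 True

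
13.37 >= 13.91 False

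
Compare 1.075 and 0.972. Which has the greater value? 1.075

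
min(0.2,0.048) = 0.048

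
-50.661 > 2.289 False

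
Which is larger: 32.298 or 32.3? 32.3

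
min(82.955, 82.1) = 82.1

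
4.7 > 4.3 True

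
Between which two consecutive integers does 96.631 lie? 96 and 97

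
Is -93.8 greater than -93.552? No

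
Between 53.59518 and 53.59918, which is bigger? 53.59918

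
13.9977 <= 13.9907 False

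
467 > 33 True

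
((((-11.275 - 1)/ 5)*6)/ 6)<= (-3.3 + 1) True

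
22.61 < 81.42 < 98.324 True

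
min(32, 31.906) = 31.906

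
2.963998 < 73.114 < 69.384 False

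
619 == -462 False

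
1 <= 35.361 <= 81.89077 True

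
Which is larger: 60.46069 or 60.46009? 60.46069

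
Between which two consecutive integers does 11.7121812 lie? 11 and 12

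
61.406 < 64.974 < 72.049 True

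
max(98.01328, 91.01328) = 98.01328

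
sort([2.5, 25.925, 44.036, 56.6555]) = [2.5, 25.925, 44.036, 56.6555]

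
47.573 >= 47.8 False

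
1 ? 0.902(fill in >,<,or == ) >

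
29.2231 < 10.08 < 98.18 False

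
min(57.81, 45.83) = 45.83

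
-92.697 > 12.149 False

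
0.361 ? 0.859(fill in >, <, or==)<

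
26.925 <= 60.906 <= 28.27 False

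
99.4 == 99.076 False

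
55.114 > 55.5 False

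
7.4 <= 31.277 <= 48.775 True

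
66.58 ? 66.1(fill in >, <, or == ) >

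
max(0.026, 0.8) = 0.8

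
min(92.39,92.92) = 92.39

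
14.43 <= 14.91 True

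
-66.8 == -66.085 False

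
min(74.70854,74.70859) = 74.70854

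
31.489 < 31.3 False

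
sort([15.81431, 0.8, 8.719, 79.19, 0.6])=[0.6, 0.8, 8.719, 15.81431, 79.19]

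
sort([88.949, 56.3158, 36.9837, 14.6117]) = [14.6117, 36.9837, 56.3158, 88.949]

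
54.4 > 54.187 True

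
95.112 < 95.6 True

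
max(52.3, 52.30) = 52.30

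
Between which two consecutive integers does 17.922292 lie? 17 and 18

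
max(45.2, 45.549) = 45.549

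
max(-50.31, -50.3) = -50.3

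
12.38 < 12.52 True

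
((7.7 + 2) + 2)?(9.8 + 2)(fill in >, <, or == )<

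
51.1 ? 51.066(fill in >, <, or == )>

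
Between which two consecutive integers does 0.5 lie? 0 and 1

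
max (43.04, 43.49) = 43.49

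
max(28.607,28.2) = 28.607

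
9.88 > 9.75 True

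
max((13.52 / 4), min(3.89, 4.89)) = 3.89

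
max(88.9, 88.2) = 88.9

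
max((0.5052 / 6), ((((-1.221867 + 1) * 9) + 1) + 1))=0.0842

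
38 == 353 False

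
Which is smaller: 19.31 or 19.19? 19.19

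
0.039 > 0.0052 True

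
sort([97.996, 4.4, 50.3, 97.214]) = [4.4, 50.3, 97.214, 97.996]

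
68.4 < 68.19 False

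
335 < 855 True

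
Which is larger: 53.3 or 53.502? 53.502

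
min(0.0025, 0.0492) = 0.0025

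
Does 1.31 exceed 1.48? No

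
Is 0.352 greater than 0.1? Yes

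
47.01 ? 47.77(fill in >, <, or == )<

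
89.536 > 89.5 True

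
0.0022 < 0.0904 True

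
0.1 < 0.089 False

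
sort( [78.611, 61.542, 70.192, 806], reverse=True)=[806, 78.611, 70.192, 61.542]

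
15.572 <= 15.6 True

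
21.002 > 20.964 True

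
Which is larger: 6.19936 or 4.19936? 6.19936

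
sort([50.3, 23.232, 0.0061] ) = [0.0061, 23.232, 50.3]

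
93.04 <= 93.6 True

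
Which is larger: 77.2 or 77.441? 77.441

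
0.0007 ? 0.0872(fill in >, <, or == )<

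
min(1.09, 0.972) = 0.972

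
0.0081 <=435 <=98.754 False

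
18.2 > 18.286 False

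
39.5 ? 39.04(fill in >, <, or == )>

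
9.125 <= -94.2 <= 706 False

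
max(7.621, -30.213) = 7.621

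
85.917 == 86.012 False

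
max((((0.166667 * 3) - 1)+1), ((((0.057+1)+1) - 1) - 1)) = 0.500001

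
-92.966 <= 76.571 True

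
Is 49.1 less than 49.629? Yes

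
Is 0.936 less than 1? Yes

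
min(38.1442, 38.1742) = 38.1442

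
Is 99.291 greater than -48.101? Yes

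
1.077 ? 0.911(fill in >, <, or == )>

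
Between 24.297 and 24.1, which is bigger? 24.297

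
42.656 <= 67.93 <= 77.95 True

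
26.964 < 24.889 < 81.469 False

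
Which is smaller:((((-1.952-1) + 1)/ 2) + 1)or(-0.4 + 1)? ((((-1.952-1) + 1)/ 2) + 1)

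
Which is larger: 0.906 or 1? 1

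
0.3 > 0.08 True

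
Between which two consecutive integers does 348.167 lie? 348 and 349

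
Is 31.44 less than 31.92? Yes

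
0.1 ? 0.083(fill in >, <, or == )>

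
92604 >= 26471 True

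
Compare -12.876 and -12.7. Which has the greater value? -12.7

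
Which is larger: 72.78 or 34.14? 72.78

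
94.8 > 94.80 False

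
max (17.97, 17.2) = 17.97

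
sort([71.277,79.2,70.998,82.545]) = [70.998,71.277,79.2,82.545]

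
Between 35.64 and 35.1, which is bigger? 35.64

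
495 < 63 False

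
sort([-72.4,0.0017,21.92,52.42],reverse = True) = [52.42,21.92,0.0017,-72.4]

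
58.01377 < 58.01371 False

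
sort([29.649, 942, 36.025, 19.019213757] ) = [19.019213757, 29.649, 36.025, 942]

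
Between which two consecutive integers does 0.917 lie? 0 and 1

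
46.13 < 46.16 True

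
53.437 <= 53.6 True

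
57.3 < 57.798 True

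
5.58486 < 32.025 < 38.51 True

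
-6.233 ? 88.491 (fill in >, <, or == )<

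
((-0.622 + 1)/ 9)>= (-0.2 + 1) False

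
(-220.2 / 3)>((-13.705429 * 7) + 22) True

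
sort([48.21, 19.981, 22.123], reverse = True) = [48.21, 22.123, 19.981]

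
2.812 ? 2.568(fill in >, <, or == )>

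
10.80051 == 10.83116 False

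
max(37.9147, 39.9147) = 39.9147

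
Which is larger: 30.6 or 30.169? 30.6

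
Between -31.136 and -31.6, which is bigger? -31.136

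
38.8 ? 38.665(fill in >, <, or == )>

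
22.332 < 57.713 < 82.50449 True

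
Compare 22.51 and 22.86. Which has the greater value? 22.86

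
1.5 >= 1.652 False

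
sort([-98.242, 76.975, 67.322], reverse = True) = [76.975, 67.322, -98.242]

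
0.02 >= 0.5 False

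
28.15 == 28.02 False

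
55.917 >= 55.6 True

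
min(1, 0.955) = 0.955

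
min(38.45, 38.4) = 38.4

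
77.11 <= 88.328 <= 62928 True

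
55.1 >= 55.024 True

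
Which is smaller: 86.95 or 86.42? 86.42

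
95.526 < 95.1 False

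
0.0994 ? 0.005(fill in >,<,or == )>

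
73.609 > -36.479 True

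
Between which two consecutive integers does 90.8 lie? 90 and 91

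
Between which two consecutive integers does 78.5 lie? 78 and 79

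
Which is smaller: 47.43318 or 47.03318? 47.03318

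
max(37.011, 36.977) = 37.011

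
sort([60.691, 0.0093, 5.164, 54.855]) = [0.0093, 5.164, 54.855, 60.691]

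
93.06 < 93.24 True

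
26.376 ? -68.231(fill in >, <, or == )>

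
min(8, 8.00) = 8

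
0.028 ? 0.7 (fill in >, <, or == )<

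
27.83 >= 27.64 True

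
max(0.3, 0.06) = 0.3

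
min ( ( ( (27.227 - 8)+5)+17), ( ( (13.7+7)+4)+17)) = 41.227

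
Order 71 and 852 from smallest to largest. 71, 852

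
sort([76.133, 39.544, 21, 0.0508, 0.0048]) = [0.0048, 0.0508, 21, 39.544, 76.133]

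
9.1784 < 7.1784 False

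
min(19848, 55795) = 19848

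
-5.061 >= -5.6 True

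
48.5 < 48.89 True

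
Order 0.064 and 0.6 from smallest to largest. 0.064, 0.6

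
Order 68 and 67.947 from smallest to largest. 67.947, 68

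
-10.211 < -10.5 False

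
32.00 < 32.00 False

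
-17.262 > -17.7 True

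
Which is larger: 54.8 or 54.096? 54.8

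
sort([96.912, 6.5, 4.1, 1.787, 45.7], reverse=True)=[96.912, 45.7, 6.5, 4.1, 1.787]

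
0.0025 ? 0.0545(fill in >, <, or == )<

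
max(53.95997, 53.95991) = 53.95997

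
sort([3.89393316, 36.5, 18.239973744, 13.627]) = [3.89393316, 13.627, 18.239973744, 36.5]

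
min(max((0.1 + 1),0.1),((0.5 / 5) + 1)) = 1.1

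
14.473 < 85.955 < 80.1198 False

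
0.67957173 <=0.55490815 False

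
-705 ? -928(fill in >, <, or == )>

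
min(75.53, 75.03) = 75.03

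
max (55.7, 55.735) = 55.735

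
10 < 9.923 False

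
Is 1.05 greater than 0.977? Yes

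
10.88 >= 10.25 True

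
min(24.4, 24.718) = 24.4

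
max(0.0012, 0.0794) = 0.0794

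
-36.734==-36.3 False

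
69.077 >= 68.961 True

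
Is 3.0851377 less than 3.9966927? Yes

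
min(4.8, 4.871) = 4.8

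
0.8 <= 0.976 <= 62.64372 True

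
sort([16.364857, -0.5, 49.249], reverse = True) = [49.249, 16.364857, -0.5]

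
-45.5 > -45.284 False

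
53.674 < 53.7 True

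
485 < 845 True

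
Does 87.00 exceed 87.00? No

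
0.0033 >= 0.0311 False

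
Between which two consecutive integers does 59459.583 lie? 59459 and 59460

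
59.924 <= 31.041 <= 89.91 False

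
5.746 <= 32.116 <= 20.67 False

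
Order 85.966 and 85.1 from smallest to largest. 85.1,85.966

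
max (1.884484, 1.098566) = 1.884484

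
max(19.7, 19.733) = 19.733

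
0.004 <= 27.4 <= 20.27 False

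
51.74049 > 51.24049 True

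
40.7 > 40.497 True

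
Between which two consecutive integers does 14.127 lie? 14 and 15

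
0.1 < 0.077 False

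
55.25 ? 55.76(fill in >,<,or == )<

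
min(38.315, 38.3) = 38.3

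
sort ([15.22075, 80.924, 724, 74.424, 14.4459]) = [14.4459, 15.22075, 74.424, 80.924, 724]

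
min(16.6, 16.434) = 16.434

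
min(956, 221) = 221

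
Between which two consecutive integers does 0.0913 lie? 0 and 1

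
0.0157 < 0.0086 False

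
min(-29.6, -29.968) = -29.968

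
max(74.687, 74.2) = 74.687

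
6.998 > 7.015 False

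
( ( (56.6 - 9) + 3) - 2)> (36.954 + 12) False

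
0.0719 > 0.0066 True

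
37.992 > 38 False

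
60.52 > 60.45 True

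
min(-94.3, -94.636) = -94.636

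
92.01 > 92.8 False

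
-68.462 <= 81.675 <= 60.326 False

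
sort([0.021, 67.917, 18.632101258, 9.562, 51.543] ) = [0.021, 9.562, 18.632101258, 51.543, 67.917]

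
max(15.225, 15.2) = 15.225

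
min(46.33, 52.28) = 46.33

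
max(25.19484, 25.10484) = 25.19484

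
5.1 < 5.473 True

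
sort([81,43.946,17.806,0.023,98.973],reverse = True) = [98.973,81,43.946,17.806,0.023]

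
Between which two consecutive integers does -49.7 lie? -50 and -49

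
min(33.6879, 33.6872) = 33.6872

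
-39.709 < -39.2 True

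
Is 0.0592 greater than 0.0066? Yes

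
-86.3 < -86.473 False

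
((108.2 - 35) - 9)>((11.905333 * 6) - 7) False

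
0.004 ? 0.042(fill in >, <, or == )<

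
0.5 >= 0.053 True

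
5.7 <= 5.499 False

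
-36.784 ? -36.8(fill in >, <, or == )>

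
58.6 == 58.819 False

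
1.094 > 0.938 True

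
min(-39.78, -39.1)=-39.78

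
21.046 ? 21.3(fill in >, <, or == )<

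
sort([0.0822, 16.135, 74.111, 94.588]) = [0.0822, 16.135, 74.111, 94.588]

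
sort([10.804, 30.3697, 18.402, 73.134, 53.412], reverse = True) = [73.134, 53.412, 30.3697, 18.402, 10.804]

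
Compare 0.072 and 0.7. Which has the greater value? 0.7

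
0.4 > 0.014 True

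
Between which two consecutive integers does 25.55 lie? 25 and 26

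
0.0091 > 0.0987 False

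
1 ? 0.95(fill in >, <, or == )>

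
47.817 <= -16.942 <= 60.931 False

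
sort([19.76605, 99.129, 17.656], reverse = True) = [99.129, 19.76605, 17.656]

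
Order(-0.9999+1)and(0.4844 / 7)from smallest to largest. (-0.9999+1), (0.4844 / 7)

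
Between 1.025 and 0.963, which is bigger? 1.025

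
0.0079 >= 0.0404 False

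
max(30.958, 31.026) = 31.026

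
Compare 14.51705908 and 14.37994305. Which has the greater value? 14.51705908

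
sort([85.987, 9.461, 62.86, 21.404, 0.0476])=[0.0476, 9.461, 21.404, 62.86, 85.987]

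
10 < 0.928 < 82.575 False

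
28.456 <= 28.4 False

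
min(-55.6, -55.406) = -55.6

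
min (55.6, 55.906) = 55.6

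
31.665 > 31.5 True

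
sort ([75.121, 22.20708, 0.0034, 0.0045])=[0.0034, 0.0045, 22.20708, 75.121]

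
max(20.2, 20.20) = 20.20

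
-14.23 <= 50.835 True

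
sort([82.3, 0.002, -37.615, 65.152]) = [-37.615, 0.002, 65.152, 82.3]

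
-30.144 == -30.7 False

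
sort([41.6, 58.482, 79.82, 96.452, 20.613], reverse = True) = [96.452, 79.82, 58.482, 41.6, 20.613]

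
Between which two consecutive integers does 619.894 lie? 619 and 620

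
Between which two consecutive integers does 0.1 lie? 0 and 1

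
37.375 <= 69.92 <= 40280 True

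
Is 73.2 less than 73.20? No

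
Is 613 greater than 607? Yes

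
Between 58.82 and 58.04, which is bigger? 58.82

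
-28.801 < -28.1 True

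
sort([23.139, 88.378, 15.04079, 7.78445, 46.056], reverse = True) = [88.378, 46.056, 23.139, 15.04079, 7.78445]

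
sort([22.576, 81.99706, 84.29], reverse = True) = [84.29, 81.99706, 22.576]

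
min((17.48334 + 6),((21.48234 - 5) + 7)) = 23.48234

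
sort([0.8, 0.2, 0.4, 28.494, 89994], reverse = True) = [89994, 28.494, 0.8, 0.4, 0.2]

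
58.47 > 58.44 True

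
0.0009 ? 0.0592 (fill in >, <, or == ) <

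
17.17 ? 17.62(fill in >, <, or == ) <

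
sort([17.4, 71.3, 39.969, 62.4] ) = [17.4, 39.969, 62.4, 71.3]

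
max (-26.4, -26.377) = -26.377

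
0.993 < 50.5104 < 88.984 True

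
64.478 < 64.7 True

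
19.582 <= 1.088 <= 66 False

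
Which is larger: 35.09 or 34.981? 35.09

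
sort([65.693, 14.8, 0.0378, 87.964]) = [0.0378, 14.8, 65.693, 87.964]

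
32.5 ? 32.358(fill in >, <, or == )>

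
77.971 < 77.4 False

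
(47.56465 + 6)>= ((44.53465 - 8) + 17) True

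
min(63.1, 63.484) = 63.1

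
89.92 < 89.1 False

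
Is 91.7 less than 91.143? No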